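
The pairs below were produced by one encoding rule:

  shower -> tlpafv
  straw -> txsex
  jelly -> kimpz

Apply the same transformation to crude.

It's a Vigenère-style cipher with numeric key [1,4]: position i shifts by key[i mod 2].
For crude: c+1=d, r+4=v, u+1=v, d+4=h, e+1=f.

dvvhf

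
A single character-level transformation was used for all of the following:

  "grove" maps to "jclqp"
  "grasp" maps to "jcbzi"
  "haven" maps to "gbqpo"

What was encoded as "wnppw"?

g(6)→j(9) and r(17)→c(2) fit y≡23x+1 (mod 26); the inverse of 23 mod 26 is 17. This is an affine cipher: with a=0,…,z=25, each position x becomes (23x+1) mod 26.
Decoding wnppw: w(22)→17·(22−1)≡19=t; n(13)→17·(13−1)≡22=w; p(15)→17·(15−1)≡4=e; p(15)→17·(15−1)≡4=e; w(22)→17·(22−1)≡19=t (all mod 26).

tweet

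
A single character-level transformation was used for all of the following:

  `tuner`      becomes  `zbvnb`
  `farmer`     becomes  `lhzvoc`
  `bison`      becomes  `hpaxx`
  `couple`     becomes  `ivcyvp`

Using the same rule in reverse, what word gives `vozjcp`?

phrase

Letter i (0-indexed) is shifted by i+6, so successive shifts are 6, 7, 8, ….
Decoding vozjcp: v−6=p, o−7=h, z−8=r, j−9=a, c−10=s, p−11=e.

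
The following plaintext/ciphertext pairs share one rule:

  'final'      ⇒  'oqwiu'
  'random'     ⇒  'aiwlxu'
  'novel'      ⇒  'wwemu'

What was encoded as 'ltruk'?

Shifts by position in final: pos 0: f→o (+9), pos 1: i→q (+8), pos 2: n→w (+9), pos 3: a→i (+8) — repeating every 2. It's a Vigenère-style cipher with numeric key [9,8]: position i shifts by key[i mod 2].
Undoing it on ltruk: l−9=c, t−8=l, r−9=i, u−8=m, k−9=b.

climb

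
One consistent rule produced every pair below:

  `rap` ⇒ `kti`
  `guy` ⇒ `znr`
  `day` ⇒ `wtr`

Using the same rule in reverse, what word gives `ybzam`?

fight

Compare letters: r→k is +19, a→t is +19, p→i is +19 — a constant shift. This is a Caesar cipher with shift 19.
Reversing it on ybzam: y−19=f, b−19=i, z−19=g, a−19=h, m−19=t.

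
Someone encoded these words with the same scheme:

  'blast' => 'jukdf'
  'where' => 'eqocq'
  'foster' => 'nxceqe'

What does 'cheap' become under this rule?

In blast: b→j is +8, l→u is +9, a→k is +10, s→d is +11 — the shift increases by 1 each position. Each letter shifts forward by (position + 8), i.e. 8, 9, 10, … — the shift grows by one for each successive letter.
For cheap: c+8=k, h+9=q, e+10=o, a+11=l, p+12=b.

kqolb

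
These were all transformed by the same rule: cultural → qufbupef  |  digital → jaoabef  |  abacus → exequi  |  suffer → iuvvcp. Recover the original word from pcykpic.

This is an affine cipher: with a=0,…,z=25, each position x becomes (19x+4) mod 26.
Undoing it on pcykpic: p(15)→11·(15−4)≡17=r; c(2)→11·(2−4)≡4=e; y(24)→11·(24−4)≡12=m; k(10)→11·(10−4)≡14=o; p(15)→11·(15−4)≡17=r; i(8)→11·(8−4)≡18=s; c(2)→11·(2−4)≡4=e (all mod 26).

remorse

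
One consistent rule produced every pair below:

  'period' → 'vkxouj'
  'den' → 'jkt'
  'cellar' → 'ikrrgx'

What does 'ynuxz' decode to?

Compare letters: p→v is +6, e→k is +6, r→x is +6 — a constant shift. This is a Caesar cipher with shift 6.
Reversing it on ynuxz: y−6=s, n−6=h, u−6=o, x−6=r, z−6=t.

short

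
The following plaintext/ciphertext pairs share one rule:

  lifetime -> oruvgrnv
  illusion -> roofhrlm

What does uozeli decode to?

flavor

Each pair mirrors across the alphabet (l↔o, i↔r, f↔u): positions sum to 25. Letters are reflected about the middle of the alphabet (position → 25−position): Atbash.
Reversing it on uozeli: u↔f, o↔l, z↔a, e↔v, l↔o, i↔r.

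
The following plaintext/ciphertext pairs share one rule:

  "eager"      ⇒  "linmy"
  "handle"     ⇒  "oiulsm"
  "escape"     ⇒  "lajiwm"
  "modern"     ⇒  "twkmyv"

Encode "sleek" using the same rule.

ztlmr

Shifts by position in eager: pos 0: e→l (+7), pos 1: a→i (+8), pos 2: g→n (+7), pos 3: e→m (+8) — repeating every 2. It's a Vigenère-style cipher with numeric key [7,8]: position i shifts by key[i mod 2].
For sleek: s+7=z, l+8=t, e+7=l, e+8=m, k+7=r.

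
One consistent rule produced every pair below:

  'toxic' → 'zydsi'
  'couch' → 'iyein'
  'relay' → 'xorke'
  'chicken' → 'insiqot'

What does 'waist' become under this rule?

Vowels shift forward by 10 and consonants shift forward by 6.
On waist: w(cons)+6=c, a(vowel)+10=k, i(vowel)+10=s, s(cons)+6=y, t(cons)+6=z.

cksyz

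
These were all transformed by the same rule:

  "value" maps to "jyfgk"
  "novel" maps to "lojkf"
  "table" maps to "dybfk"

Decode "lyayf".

v(21)→j(9) and a(0)→y(24) fit y≡3x+24 (mod 26); the inverse of 3 mod 26 is 9. This is an affine cipher: with a=0,…,z=25, each position x becomes (3x+24) mod 26.
Decoding lyayf: l(11)→9·(11−24)≡13=n; y(24)→9·(24−24)≡0=a; a(0)→9·(0−24)≡18=s; y(24)→9·(24−24)≡0=a; f(5)→9·(5−24)≡11=l (all mod 26).

nasal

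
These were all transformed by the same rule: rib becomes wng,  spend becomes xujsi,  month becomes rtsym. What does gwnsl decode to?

bring

Compare letters: r→w is +5, i→n is +5, b→g is +5 — a constant shift. This is a Caesar cipher with shift 5.
Decoding gwnsl: g−5=b, w−5=r, n−5=i, s−5=n, l−5=g.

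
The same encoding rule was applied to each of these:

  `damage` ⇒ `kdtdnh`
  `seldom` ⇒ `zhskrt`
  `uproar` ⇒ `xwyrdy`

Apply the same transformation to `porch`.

wryjo

The shift depends on letter class: consonant d→k is +7, but vowel a→d is +3. Vowels shift forward by 3 and consonants shift forward by 7.
For porch: p(cons)+7=w, o(vowel)+3=r, r(cons)+7=y, c(cons)+7=j, h(cons)+7=o.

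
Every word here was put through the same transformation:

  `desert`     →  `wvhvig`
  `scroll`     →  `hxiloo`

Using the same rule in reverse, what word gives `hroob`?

Each pair mirrors across the alphabet (d↔w, e↔v, s↔h): positions sum to 25. Letters are reflected about the middle of the alphabet (position → 25−position): Atbash.
Decoding hroob: h↔s, r↔i, o↔l, o↔l, b↔y.

silly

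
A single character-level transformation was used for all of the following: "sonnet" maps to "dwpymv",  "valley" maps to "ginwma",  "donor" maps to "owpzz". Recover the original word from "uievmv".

jacket

Shifts by position in sonnet: pos 0: s→d (+11), pos 1: o→w (+8), pos 2: n→p (+2), pos 3: n→y (+11), pos 4: e→m (+8), pos 5: t→v (+2) — repeating every 3. A repeating key of period 3 is used — shifts +11, +8, +2 over and over.
Decoding uievmv: u−11=j, i−8=a, e−2=c, v−11=k, m−8=e, v−2=t.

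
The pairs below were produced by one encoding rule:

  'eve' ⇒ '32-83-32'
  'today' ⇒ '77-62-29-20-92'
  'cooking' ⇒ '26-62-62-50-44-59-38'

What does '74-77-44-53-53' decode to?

still

e(#5)→32 and v(#22)→83: differences scale by 3, so n = 3·pos + 17. With a=1..z=26, the number is 3·pos + 17.
Undoing it on 74-77-44-53-53: 74→(74−17)÷3=19=s, 77→(77−17)÷3=20=t, 44→(44−17)÷3=9=i, 53→(53−17)÷3=12=l, 53→(53−17)÷3=12=l.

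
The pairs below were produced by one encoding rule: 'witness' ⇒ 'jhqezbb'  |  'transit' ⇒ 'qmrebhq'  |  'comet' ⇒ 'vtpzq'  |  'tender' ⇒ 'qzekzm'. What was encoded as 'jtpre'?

woman

w(22)→j(9) and i(8)→h(7) fit y≡15x+17 (mod 26); the inverse of 15 mod 26 is 7. Each letter's alphabet position (a=0..z=25) is mapped through 15·x+17 mod 26 — an affine cipher.
Undoing it on jtpre: j(9)→7·(9−17)≡22=w; t(19)→7·(19−17)≡14=o; p(15)→7·(15−17)≡12=m; r(17)→7·(17−17)≡0=a; e(4)→7·(4−17)≡13=n (all mod 26).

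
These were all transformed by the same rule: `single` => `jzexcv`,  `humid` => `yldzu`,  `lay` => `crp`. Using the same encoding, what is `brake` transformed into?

sirbv

Compare letters: s→j is +17, i→z is +17, n→e is +17 — a constant shift. This is a Caesar cipher with shift 17.
On brake: b+17=s, r+17=i, a+17=r, k+17=b, e+17=v.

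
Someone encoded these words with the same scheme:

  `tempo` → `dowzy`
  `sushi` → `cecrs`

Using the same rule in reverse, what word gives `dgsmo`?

Compare letters: t→d is +10, e→o is +10, m→w is +10 — a constant shift. It's a constant shift of +10 (ROT10).
Undoing it on dgsmo: d−10=t, g−10=w, s−10=i, m−10=c, o−10=e.

twice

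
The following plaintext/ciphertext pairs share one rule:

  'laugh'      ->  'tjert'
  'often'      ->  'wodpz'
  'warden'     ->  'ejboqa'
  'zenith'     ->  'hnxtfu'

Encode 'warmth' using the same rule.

ejbxfu

In laugh: l→t is +8, a→j is +9, u→e is +10, g→r is +11 — the shift increases by 1 each position. The shift increases by 1 at each position, starting from +8: 8, 9, 10, ….
On warmth: w+8=e, a+9=j, r+10=b, m+11=x, t+12=f, h+13=u.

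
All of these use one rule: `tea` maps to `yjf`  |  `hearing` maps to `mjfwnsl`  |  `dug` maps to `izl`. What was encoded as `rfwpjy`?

market

Compare letters: t→y is +5, e→j is +5, a→f is +5 — a constant shift. This is a Caesar cipher with shift 5.
Reversing it on rfwpjy: r−5=m, f−5=a, w−5=r, p−5=k, j−5=e, y−5=t.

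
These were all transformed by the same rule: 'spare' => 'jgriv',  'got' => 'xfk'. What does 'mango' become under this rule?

Compare letters: s→j is +17, p→g is +17, a→r is +17 — a constant shift. Every letter moves 17 places later in the alphabet, wrapping around z→a.
For mango: m+17=d, a+17=r, n+17=e, g+17=x, o+17=f.

drexf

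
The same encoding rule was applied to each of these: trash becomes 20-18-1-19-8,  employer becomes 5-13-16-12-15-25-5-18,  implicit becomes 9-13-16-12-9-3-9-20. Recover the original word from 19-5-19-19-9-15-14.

session

t is letter #20 and maps to 20: an offset of 0. Letters become their 1-indexed alphabet positions: a=1 … z=26.
Decoding 19-5-19-19-9-15-14: 19=s, 5=e, 19=s, 19=s, 9=i, 15=o, 14=n.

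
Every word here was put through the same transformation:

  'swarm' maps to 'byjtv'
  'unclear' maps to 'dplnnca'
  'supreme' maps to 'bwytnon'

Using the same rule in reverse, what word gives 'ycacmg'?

parade

A repeating key of period 2 is used — shifts +9, +2 over and over.
Reversing it on ycacmg: y−9=p, c−2=a, a−9=r, c−2=a, m−9=d, g−2=e.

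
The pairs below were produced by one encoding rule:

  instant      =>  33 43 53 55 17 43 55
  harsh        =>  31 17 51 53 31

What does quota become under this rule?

i(#9)→33 and n(#14)→43: differences scale by 2, so n = 2·pos + 15. With a=1..z=26, the number is 2·pos + 15.
Applying it to quota: q=17→49, u=21→57, o=15→45, t=20→55, a=1→17.

49 57 45 55 17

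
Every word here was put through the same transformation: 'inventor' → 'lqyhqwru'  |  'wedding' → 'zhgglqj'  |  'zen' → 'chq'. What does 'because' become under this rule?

Compare letters: i→l is +3, n→q is +3, v→y is +3 — a constant shift. It's a constant shift of +3 (ROT3).
On because: b+3=e, e+3=h, c+3=f, a+3=d, u+3=x, s+3=v, e+3=h.

ehfdxvh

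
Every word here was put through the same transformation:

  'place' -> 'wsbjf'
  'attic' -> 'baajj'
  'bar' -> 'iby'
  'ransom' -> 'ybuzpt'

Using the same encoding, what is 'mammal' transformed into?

The shift depends on letter class: consonant p→w is +7, but vowel a→b is +1. Two shifts are in play — +1 for a/e/i/o/u, +7 for every other letter.
On mammal: m(cons)+7=t, a(vowel)+1=b, m(cons)+7=t, m(cons)+7=t, a(vowel)+1=b, l(cons)+7=s.

tbttbs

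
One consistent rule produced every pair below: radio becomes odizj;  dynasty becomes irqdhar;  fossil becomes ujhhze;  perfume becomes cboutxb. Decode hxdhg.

r(17)→o(14) and a(0)→d(3) fit y≡19x+3 (mod 26); the inverse of 19 mod 26 is 11. Treating letters as 0–25, the rule is x ↦ 19x + 3 (mod 26).
Reversing it on hxdhg: h(7)→11·(7−3)≡18=s; x(23)→11·(23−3)≡12=m; d(3)→11·(3−3)≡0=a; h(7)→11·(7−3)≡18=s; g(6)→11·(6−3)≡7=h (all mod 26).

smash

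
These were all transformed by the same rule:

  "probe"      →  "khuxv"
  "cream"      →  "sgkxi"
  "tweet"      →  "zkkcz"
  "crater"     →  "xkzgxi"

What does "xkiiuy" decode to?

soccer

The output letters match the input read backwards, each shifted +6: probe reversed is eborp. Read the word backwards and shift each letter +6.
Decoding xkiiuy: shift back: x−6=r, k−6=e, i−6=c, i−6=c, u−6=o, y−6=s → reccos; then reverse → soccer.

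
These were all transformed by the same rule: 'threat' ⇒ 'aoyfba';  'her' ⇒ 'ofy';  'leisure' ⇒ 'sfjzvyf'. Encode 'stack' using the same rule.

zabjr

The shift depends on letter class: consonant t→a is +7, but vowel e→f is +1. The rule splits by letter class: vowels +1, consonants +7.
For stack: s(cons)+7=z, t(cons)+7=a, a(vowel)+1=b, c(cons)+7=j, k(cons)+7=r.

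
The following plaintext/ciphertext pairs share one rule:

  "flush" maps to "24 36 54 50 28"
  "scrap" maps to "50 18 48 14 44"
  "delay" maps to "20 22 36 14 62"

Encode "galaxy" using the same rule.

f(#6)→24 and l(#12)→36: differences scale by 2, so n = 2·pos + 12. The formula is n = 2×(alphabet index, a=1) + 12.
Applying it to galaxy: g=7→26, a=1→14, l=12→36, a=1→14, x=24→60, y=25→62.

26 14 36 14 60 62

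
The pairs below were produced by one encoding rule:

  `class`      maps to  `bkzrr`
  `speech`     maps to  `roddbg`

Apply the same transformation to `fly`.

Compare letters: c→b is +25, l→k is +25, a→z is +25 — a constant shift. This is a Caesar cipher with shift 25.
On fly: f+25=e, l+25=k, y+25=x.

ekx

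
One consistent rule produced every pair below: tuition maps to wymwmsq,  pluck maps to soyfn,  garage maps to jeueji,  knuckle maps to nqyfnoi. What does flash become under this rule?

ioevk

The shift depends on letter class: consonant t→w is +3, but vowel u→y is +4. Two shifts are in play — +4 for a/e/i/o/u, +3 for every other letter.
On flash: f(cons)+3=i, l(cons)+3=o, a(vowel)+4=e, s(cons)+3=v, h(cons)+3=k.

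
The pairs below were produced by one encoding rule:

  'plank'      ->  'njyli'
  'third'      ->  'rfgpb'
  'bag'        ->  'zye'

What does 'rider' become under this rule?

Compare letters: p→n is +24, l→j is +24, a→y is +24 — a constant shift. It's a constant shift of +24 (ROT24).
For rider: r+24=p, i+24=g, d+24=b, e+24=c, r+24=p.

pgbcp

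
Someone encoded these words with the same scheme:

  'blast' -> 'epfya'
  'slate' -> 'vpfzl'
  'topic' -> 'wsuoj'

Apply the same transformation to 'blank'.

epftr

Each letter shifts forward by (position + 3), i.e. 3, 4, 5, … — the shift grows by one for each successive letter.
For blank: b+3=e, l+4=p, a+5=f, n+6=t, k+7=r.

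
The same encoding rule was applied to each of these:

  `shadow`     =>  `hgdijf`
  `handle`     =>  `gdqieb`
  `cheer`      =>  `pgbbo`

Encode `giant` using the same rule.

nzdqa

s(18)→h(7) and h(7)→g(6) fit y≡19x+3 (mod 26); the inverse of 19 mod 26 is 11. Each letter's alphabet position (a=0..z=25) is mapped through 19·x+3 mod 26 — an affine cipher.
On giant: g(6)→19·6+3≡13=n; i(8)→19·8+3≡25=z; a(0)→19·0+3≡3=d; n(13)→19·13+3≡16=q; t(19)→19·19+3≡0=a (all mod 26).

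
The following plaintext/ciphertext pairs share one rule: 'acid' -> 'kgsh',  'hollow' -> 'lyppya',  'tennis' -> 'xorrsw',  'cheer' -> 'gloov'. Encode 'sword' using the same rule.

The shift depends on letter class: consonant c→g is +4, but vowel a→k is +10. Vowels shift forward by 10 and consonants shift forward by 4.
Applying it to sword: s(cons)+4=w, w(cons)+4=a, o(vowel)+10=y, r(cons)+4=v, d(cons)+4=h.

wayvh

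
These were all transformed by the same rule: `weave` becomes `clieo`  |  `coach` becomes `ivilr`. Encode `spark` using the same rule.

ywiau

Each letter shifts forward by (position + 6), i.e. 6, 7, 8, … — the shift grows by one for each successive letter.
For spark: s+6=y, p+7=w, a+8=i, r+9=a, k+10=u.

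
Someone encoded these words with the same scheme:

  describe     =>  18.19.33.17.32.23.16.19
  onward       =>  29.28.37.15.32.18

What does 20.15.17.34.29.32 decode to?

factor

Letters become their 1-based position plus 14 (so a→15, b→16, …).
Reversing it on 20.15.17.34.29.32: 20→(20−14)÷1=6=f, 15→(15−14)÷1=1=a, 17→(17−14)÷1=3=c, 34→(34−14)÷1=20=t, 29→(29−14)÷1=15=o, 32→(32−14)÷1=18=r.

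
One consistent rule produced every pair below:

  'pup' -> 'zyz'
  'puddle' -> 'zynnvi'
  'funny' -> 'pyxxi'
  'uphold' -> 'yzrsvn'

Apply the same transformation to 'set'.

The shift depends on letter class: consonant p→z is +10, but vowel u→y is +4. Vowels shift forward by 4 and consonants shift forward by 10.
On set: s(cons)+10=c, e(vowel)+4=i, t(cons)+10=d.

cid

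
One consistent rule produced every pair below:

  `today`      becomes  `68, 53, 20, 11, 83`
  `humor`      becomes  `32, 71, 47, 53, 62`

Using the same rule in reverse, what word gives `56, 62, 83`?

t(#20)→68 and o(#15)→53: differences scale by 3, so n = 3·pos + 8. Each letter becomes 3×(its alphabet position, a=1..z=26) + 8.
Reversing it on 56, 62, 83: 56→(56−8)÷3=16=p, 62→(62−8)÷3=18=r, 83→(83−8)÷3=25=y.

pry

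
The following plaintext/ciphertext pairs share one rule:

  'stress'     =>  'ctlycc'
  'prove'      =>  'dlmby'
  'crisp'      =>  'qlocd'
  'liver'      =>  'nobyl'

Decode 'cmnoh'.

s(18)→c(2) and t(19)→t(19) fit y≡17x+8 (mod 26); the inverse of 17 mod 26 is 23. Treating letters as 0–25, the rule is x ↦ 17x + 8 (mod 26).
Undoing it on cmnoh: c(2)→23·(2−8)≡18=s; m(12)→23·(12−8)≡14=o; n(13)→23·(13−8)≡11=l; o(14)→23·(14−8)≡8=i; h(7)→23·(7−8)≡3=d (all mod 26).

solid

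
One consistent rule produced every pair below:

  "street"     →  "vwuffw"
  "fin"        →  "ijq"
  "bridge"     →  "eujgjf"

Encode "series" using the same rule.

vfujfv

The shift depends on letter class: consonant s→v is +3, but vowel e→f is +1. The rule splits by letter class: vowels +1, consonants +3.
On series: s(cons)+3=v, e(vowel)+1=f, r(cons)+3=u, i(vowel)+1=j, e(vowel)+1=f, s(cons)+3=v.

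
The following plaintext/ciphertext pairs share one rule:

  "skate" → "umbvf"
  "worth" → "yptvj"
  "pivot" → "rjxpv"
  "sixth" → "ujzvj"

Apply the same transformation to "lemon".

The shift depends on letter class: consonant s→u is +2, but vowel a→b is +1. Vowels shift forward by 1 and consonants shift forward by 2.
On lemon: l(cons)+2=n, e(vowel)+1=f, m(cons)+2=o, o(vowel)+1=p, n(cons)+2=p.

nfopp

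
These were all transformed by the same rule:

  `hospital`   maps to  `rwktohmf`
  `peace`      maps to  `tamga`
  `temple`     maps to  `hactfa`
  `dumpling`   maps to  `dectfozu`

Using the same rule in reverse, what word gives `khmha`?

h(7)→r(17) and o(14)→w(22) fit y≡23x+12 (mod 26); the inverse of 23 mod 26 is 17. Each letter's alphabet position (a=0..z=25) is mapped through 23·x+12 mod 26 — an affine cipher.
Decoding khmha: k(10)→17·(10−12)≡18=s; h(7)→17·(7−12)≡19=t; m(12)→17·(12−12)≡0=a; h(7)→17·(7−12)≡19=t; a(0)→17·(0−12)≡4=e (all mod 26).

state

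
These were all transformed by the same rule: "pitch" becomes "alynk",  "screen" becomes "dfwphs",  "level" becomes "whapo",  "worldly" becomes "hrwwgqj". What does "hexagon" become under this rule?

Shifts by position in pitch: pos 0: p→a (+11), pos 1: i→l (+3), pos 2: t→y (+5), pos 3: c→n (+11), pos 4: h→k (+3) — repeating every 3. A repeating key of period 3 is used — shifts +11, +3, +5 over and over.
For hexagon: h+11=s, e+3=h, x+5=c, a+11=l, g+3=j, o+5=t, n+11=y.

shcljty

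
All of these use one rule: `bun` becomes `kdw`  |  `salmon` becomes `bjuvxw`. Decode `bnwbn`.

Compare letters: b→k is +9, u→d is +9, n→w is +9 — a constant shift. It's a constant shift of +9 (ROT9).
Undoing it on bnwbn: b−9=s, n−9=e, w−9=n, b−9=s, n−9=e.

sense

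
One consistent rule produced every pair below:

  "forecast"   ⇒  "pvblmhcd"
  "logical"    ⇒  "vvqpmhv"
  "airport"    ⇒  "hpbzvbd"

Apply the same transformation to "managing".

whxhqpxq

Two shifts are in play — +7 for a/e/i/o/u, +10 for every other letter.
On managing: m(cons)+10=w, a(vowel)+7=h, n(cons)+10=x, a(vowel)+7=h, g(cons)+10=q, i(vowel)+7=p, n(cons)+10=x, g(cons)+10=q.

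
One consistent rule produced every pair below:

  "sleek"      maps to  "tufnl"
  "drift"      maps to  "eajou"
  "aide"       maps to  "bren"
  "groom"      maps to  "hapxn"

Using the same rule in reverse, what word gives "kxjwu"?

joint

Shifts by position in sleek: pos 0: s→t (+1), pos 1: l→u (+9), pos 2: e→f (+1), pos 3: e→n (+9) — repeating every 2. A repeating key of period 2 is used — shifts +1, +9 over and over.
Undoing it on kxjwu: k−1=j, x−9=o, j−1=i, w−9=n, u−1=t.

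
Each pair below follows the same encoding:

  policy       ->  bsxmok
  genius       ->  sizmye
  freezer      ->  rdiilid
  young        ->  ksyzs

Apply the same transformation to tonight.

Vowels shift forward by 4 and consonants shift forward by 12.
On tonight: t(cons)+12=f, o(vowel)+4=s, n(cons)+12=z, i(vowel)+4=m, g(cons)+12=s, h(cons)+12=t, t(cons)+12=f.

fszmstf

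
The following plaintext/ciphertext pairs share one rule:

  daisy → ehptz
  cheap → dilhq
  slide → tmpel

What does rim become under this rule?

The shift depends on letter class: consonant d→e is +1, but vowel a→h is +7. Two shifts are in play — +7 for a/e/i/o/u, +1 for every other letter.
For rim: r(cons)+1=s, i(vowel)+7=p, m(cons)+1=n.

spn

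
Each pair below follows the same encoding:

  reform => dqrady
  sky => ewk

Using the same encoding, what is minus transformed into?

Compare letters: r→d is +12, e→q is +12, f→r is +12 — a constant shift. It's a constant shift of +12 (ROT12).
On minus: m+12=y, i+12=u, n+12=z, u+12=g, s+12=e.

yuzge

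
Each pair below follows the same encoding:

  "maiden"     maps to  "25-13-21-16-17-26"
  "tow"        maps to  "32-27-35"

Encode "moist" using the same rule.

25-27-21-31-32

m is letter #13 and maps to 25: an offset of 12. The number is (letter's place in the alphabet, a=1) + 12.
On moist: m=13→25, o=15→27, i=9→21, s=19→31, t=20→32.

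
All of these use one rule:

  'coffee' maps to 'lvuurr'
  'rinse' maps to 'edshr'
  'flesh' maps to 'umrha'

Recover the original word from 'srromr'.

c(2)→l(11) and o(14)→v(21) fit y≡3x+5 (mod 26); the inverse of 3 mod 26 is 9. This is an affine cipher: with a=0,…,z=25, each position x becomes (3x+5) mod 26.
Decoding srromr: s(18)→9·(18−5)≡13=n; r(17)→9·(17−5)≡4=e; r(17)→9·(17−5)≡4=e; o(14)→9·(14−5)≡3=d; m(12)→9·(12−5)≡11=l; r(17)→9·(17−5)≡4=e (all mod 26).

needle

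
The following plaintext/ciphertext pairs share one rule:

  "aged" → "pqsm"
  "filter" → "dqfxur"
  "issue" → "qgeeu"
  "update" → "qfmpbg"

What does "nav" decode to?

The output letters match the input read backwards, each shifted +12: aged reversed is dega. The word is reversed, then every letter is shifted forward by 12.
Reversing it on nav: shift back: n−12=b, a−12=o, v−12=j → boj; then reverse → job.

job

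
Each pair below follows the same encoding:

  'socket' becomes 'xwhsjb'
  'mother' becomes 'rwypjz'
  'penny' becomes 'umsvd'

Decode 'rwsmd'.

money

Shifts by position in socket: pos 0: s→x (+5), pos 1: o→w (+8), pos 2: c→h (+5), pos 3: k→s (+8) — repeating every 2. A repeating key of period 2 is used — shifts +5, +8 over and over.
Decoding rwsmd: r−5=m, w−8=o, s−5=n, m−8=e, d−5=y.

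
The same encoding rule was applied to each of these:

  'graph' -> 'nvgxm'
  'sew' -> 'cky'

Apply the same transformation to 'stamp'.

vsgzy

The output letters match the input read backwards, each shifted +6: graph reversed is hparg. Two steps: reverse the string, then apply a Caesar shift of +6.
For stamp: reverse → pmats; then shift: p+6=v, m+6=s, a+6=g, t+6=z, s+6=y.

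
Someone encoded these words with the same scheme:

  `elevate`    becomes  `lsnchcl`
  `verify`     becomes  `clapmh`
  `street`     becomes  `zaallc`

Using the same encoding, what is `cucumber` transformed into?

A repeating key of period 3 is used — shifts +7, +7, +9 over and over.
For cucumber: c+7=j, u+7=b, c+9=l, u+7=b, m+7=t, b+9=k, e+7=l, r+7=y.

jblbtkly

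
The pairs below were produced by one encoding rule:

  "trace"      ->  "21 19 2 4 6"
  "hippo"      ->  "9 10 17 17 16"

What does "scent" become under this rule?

t is letter #20 and maps to 21: an offset of 1. Each letter is replaced by its alphabet position (a=1..z=26) + 1.
On scent: s=19→20, c=3→4, e=5→6, n=14→15, t=20→21.

20 4 6 15 21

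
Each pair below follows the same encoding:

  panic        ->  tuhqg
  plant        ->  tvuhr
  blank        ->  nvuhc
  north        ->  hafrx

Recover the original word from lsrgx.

p(15)→t(19) and a(0)→u(20) fit y≡19x+20 (mod 26); the inverse of 19 mod 26 is 11. Each letter's alphabet position (a=0..z=25) is mapped through 19·x+20 mod 26 — an affine cipher.
Decoding lsrgx: l(11)→11·(11−20)≡5=f; s(18)→11·(18−20)≡4=e; r(17)→11·(17−20)≡19=t; g(6)→11·(6−20)≡2=c; x(23)→11·(23−20)≡7=h (all mod 26).

fetch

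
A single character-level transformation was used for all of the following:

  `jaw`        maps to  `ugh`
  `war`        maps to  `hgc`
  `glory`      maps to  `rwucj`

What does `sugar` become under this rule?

dargc

The rule splits by letter class: vowels +6, consonants +11.
On sugar: s(cons)+11=d, u(vowel)+6=a, g(cons)+11=r, a(vowel)+6=g, r(cons)+11=c.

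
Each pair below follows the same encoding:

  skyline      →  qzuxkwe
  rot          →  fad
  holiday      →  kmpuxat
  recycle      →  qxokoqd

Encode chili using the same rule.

uxuto

The output letters match the input read backwards, each shifted +12: skyline reversed is enilyks. Read the word backwards and shift each letter +12.
On chili: reverse → ilihc; then shift: i+12=u, l+12=x, i+12=u, h+12=t, c+12=o.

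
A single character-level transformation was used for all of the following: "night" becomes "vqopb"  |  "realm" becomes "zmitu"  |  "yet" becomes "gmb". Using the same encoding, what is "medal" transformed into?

umlit

Compare letters: n→v is +8, i→q is +8, g→o is +8 — a constant shift. Each letter is shifted forward by 8 in the alphabet (a Caesar shift of +8).
On medal: m+8=u, e+8=m, d+8=l, a+8=i, l+8=t.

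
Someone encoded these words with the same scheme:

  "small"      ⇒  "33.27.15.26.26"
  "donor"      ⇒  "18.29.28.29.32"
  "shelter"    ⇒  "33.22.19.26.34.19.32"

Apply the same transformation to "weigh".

s is letter #19 and maps to 33: an offset of 14. The number is (letter's place in the alphabet, a=1) + 14.
On weigh: w=23→37, e=5→19, i=9→23, g=7→21, h=8→22.

37.19.23.21.22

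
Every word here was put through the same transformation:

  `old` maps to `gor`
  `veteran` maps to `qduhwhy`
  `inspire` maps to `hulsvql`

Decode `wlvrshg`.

Two steps: reverse the string, then apply a Caesar shift of +3.
Undoing it on wlvrshg: shift back: w−3=t, l−3=i, v−3=s, r−3=o, s−3=p, h−3=e, g−3=d → tisoped; then reverse → deposit.

deposit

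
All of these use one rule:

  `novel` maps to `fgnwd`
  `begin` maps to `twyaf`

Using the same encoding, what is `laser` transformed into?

Compare letters: n→f is +18, o→g is +18, v→n is +18 — a constant shift. Each letter is shifted forward by 18 in the alphabet (a Caesar shift of +18).
Applying it to laser: l+18=d, a+18=s, s+18=k, e+18=w, r+18=j.

dskwj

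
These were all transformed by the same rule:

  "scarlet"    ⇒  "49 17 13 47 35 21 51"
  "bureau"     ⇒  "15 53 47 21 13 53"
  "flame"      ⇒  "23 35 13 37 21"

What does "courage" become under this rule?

17 41 53 47 13 25 21

s(#19)→49 and c(#3)→17: differences scale by 2, so n = 2·pos + 11. The formula is n = 2×(alphabet index, a=1) + 11.
For courage: c=3→17, o=15→41, u=21→53, r=18→47, a=1→13, g=7→25, e=5→21.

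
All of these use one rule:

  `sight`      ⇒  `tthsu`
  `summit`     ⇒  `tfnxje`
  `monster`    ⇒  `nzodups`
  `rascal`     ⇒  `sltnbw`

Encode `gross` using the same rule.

Shifts by position in sight: pos 0: s→t (+1), pos 1: i→t (+11), pos 2: g→h (+1), pos 3: h→s (+11) — repeating every 2. It's a Vigenère-style cipher with numeric key [1,11]: position i shifts by key[i mod 2].
For gross: g+1=h, r+11=c, o+1=p, s+11=d, s+1=t.

hcpdt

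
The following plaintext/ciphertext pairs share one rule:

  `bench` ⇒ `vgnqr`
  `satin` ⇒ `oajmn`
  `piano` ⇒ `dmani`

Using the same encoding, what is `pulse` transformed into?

Each letter's alphabet position (a=0..z=25) is mapped through 21·x+0 mod 26 — an affine cipher.
On pulse: p(15)→21·15+0≡3=d; u(20)→21·20+0≡4=e; l(11)→21·11+0≡23=x; s(18)→21·18+0≡14=o; e(4)→21·4+0≡6=g (all mod 26).

dexog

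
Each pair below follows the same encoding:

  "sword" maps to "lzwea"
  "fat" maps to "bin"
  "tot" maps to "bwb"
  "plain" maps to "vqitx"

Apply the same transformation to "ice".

mkq

The output letters match the input read backwards, each shifted +8: sword reversed is drows. Read the word backwards and shift each letter +8.
Applying it to ice: reverse → eci; then shift: e+8=m, c+8=k, i+8=q.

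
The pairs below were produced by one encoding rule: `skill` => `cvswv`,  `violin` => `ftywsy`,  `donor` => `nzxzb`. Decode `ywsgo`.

Shifts by position in skill: pos 0: s→c (+10), pos 1: k→v (+11), pos 2: i→s (+10), pos 3: l→w (+11) — repeating every 2. A repeating key of period 2 is used — shifts +10, +11 over and over.
Undoing it on ywsgo: y−10=o, w−11=l, s−10=i, g−11=v, o−10=e.

olive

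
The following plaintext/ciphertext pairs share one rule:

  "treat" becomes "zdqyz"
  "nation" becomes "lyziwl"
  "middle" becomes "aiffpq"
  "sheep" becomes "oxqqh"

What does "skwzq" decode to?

t(19)→z(25) and r(17)→d(3) fit y≡11x+24 (mod 26); the inverse of 11 mod 26 is 19. This is an affine cipher: with a=0,…,z=25, each position x becomes (11x+24) mod 26.
Decoding skwzq: s(18)→19·(18−24)≡16=q; k(10)→19·(10−24)≡20=u; w(22)→19·(22−24)≡14=o; z(25)→19·(25−24)≡19=t; q(16)→19·(16−24)≡4=e (all mod 26).

quote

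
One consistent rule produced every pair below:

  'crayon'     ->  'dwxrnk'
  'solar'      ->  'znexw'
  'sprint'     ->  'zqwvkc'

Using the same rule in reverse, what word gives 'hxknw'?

manor

c(2)→d(3) and r(17)→w(22) fit y≡3x+23 (mod 26); the inverse of 3 mod 26 is 9. Treating letters as 0–25, the rule is x ↦ 3x + 23 (mod 26).
Decoding hxknw: h(7)→9·(7−23)≡12=m; x(23)→9·(23−23)≡0=a; k(10)→9·(10−23)≡13=n; n(13)→9·(13−23)≡14=o; w(22)→9·(22−23)≡17=r (all mod 26).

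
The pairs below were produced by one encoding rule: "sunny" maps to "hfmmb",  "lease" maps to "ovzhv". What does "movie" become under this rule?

Each letter is replaced by its mirror in the alphabet: a↔z, b↔y, c↔x, and so on (the Atbash cipher).
Applying it to movie: m↔n, o↔l, v↔e, i↔r, e↔v.

nlerv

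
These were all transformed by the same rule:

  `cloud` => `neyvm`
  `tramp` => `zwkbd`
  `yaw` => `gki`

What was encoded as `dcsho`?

exist

The output letters match the input read backwards, each shifted +10: cloud reversed is duolc. The word is reversed, then every letter is shifted forward by 10.
Reversing it on dcsho: shift back: d−10=t, c−10=s, s−10=i, h−10=x, o−10=e → tsixe; then reverse → exist.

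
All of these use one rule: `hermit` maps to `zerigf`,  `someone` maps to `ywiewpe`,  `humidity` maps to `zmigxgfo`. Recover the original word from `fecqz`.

teach

h(7)→z(25) and e(4)→e(4) fit y≡7x+2 (mod 26); the inverse of 7 mod 26 is 15. Treating letters as 0–25, the rule is x ↦ 7x + 2 (mod 26).
Decoding fecqz: f(5)→15·(5−2)≡19=t; e(4)→15·(4−2)≡4=e; c(2)→15·(2−2)≡0=a; q(16)→15·(16−2)≡2=c; z(25)→15·(25−2)≡7=h (all mod 26).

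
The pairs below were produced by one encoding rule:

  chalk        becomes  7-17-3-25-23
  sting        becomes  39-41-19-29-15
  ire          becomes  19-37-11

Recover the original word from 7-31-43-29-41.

c(#3)→7 and h(#8)→17: differences scale by 2, so n = 2·pos + 1. Each letter becomes 2×(its alphabet position, a=1..z=26) + 1.
Reversing it on 7-31-43-29-41: 7→(7−1)÷2=3=c, 31→(31−1)÷2=15=o, 43→(43−1)÷2=21=u, 29→(29−1)÷2=14=n, 41→(41−1)÷2=20=t.

count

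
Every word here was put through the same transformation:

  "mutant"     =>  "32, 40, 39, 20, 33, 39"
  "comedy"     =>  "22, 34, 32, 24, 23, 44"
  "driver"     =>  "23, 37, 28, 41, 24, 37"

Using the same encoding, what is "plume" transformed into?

35, 31, 40, 32, 24

Each letter is replaced by its alphabet position (a=1..z=26) + 19.
Applying it to plume: p=16→35, l=12→31, u=21→40, m=13→32, e=5→24.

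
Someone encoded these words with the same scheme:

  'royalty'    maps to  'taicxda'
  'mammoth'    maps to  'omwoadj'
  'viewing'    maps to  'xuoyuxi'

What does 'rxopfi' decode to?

A repeating key of period 3 is used — shifts +2, +12, +10 over and over.
Decoding rxopfi: r−2=p, x−12=l, o−10=e, p−2=n, f−12=t, i−10=y.

plenty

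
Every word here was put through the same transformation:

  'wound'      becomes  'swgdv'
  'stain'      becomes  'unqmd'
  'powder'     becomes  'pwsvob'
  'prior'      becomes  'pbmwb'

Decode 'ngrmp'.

w(22)→s(18) and o(14)→w(22) fit y≡19x+16 (mod 26); the inverse of 19 mod 26 is 11. This is an affine cipher: with a=0,…,z=25, each position x becomes (19x+16) mod 26.
Decoding ngrmp: n(13)→11·(13−16)≡19=t; g(6)→11·(6−16)≡20=u; r(17)→11·(17−16)≡11=l; m(12)→11·(12−16)≡8=i; p(15)→11·(15−16)≡15=p (all mod 26).

tulip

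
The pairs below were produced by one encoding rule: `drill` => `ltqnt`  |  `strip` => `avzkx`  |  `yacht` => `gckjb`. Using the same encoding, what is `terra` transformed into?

Shifts by position in drill: pos 0: d→l (+8), pos 1: r→t (+2), pos 2: i→q (+8), pos 3: l→n (+2) — repeating every 2. The shifts repeat in a cycle of length 2: positions 0,1,… shift by +8, +2, then the pattern repeats.
Applying it to terra: t+8=b, e+2=g, r+8=z, r+2=t, a+8=i.

bgzti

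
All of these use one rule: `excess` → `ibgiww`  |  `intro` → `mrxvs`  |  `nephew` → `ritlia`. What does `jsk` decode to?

Every letter moves 4 places later in the alphabet, wrapping around z→a.
Decoding jsk: j−4=f, s−4=o, k−4=g.

fog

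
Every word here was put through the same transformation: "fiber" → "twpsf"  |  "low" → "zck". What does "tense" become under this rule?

hsbgs

Compare letters: f→t is +14, i→w is +14, b→p is +14 — a constant shift. It's a constant shift of +14 (ROT14).
Applying it to tense: t+14=h, e+14=s, n+14=b, s+14=g, e+14=s.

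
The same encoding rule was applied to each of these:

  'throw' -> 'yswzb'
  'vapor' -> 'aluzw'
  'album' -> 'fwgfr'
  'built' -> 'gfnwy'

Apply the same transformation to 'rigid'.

wtlti

Shifts by position in throw: pos 0: t→y (+5), pos 1: h→s (+11), pos 2: r→w (+5), pos 3: o→z (+11) — repeating every 2. A repeating key of period 2 is used — shifts +5, +11 over and over.
On rigid: r+5=w, i+11=t, g+5=l, i+11=t, d+5=i.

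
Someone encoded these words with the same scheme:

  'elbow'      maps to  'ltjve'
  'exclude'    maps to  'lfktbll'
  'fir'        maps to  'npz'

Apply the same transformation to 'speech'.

axllkp

Two shifts are in play — +7 for a/e/i/o/u, +8 for every other letter.
Applying it to speech: s(cons)+8=a, p(cons)+8=x, e(vowel)+7=l, e(vowel)+7=l, c(cons)+8=k, h(cons)+8=p.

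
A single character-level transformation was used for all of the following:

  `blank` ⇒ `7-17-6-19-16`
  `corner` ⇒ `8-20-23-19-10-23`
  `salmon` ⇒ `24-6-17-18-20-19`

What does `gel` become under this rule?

12-10-17

b is letter #2 and maps to 7: an offset of 5. The number is (letter's place in the alphabet, a=1) + 5.
For gel: g=7→12, e=5→10, l=12→17.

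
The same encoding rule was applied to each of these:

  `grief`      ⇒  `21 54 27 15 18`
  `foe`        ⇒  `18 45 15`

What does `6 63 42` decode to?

bun

With a=1..z=26, the number is 3·pos.
Undoing it on 6 63 42: 6→(6−0)÷3=2=b, 63→(63−0)÷3=21=u, 42→(42−0)÷3=14=n.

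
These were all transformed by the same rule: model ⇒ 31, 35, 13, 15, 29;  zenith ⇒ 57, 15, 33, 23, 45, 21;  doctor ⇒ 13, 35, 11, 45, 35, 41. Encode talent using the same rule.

Each letter becomes 2×(its alphabet position, a=1..z=26) + 5.
Applying it to talent: t=20→45, a=1→7, l=12→29, e=5→15, n=14→33, t=20→45.

45, 7, 29, 15, 33, 45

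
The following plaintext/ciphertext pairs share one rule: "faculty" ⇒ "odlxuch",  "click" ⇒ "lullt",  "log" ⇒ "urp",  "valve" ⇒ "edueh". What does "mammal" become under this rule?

vdvvdu

The shift depends on letter class: consonant f→o is +9, but vowel a→d is +3. Two shifts are in play — +3 for a/e/i/o/u, +9 for every other letter.
Applying it to mammal: m(cons)+9=v, a(vowel)+3=d, m(cons)+9=v, m(cons)+9=v, a(vowel)+3=d, l(cons)+9=u.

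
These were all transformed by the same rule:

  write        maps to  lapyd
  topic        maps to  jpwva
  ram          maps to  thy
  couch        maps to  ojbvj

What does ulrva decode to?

Read the word backwards and shift each letter +7.
Undoing it on ulrva: shift back: u−7=n, l−7=e, r−7=k, v−7=o, a−7=t → nekot; then reverse → token.

token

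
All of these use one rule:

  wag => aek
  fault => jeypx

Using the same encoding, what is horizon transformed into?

lsvmdsr

Compare letters: w→a is +4, a→e is +4, g→k is +4 — a constant shift. It's a constant shift of +4 (ROT4).
On horizon: h+4=l, o+4=s, r+4=v, i+4=m, z+4=d, o+4=s, n+4=r.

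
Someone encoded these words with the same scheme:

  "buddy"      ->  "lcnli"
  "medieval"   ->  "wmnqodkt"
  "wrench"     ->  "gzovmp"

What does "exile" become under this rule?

Shifts by position in buddy: pos 0: b→l (+10), pos 1: u→c (+8), pos 2: d→n (+10), pos 3: d→l (+8) — repeating every 2. It's a Vigenère-style cipher with numeric key [10,8]: position i shifts by key[i mod 2].
For exile: e+10=o, x+8=f, i+10=s, l+8=t, e+10=o.

ofsto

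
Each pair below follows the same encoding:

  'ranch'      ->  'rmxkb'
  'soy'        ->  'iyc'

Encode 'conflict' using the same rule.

The output letters match the input read backwards, each shifted +10: ranch reversed is hcnar. Read the word backwards and shift each letter +10.
On conflict: reverse → tcilfnoc; then shift: t+10=d, c+10=m, i+10=s, l+10=v, f+10=p, n+10=x, o+10=y, c+10=m.

dmsvpxym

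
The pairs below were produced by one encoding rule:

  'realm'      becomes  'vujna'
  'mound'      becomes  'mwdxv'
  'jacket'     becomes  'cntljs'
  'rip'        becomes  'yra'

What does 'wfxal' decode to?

crown

Two steps: reverse the string, then apply a Caesar shift of +9.
Reversing it on wfxal: shift back: w−9=n, f−9=w, x−9=o, a−9=r, l−9=c → nworc; then reverse → crown.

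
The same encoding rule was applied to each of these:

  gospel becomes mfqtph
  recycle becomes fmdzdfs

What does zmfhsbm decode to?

Read the word backwards and shift each letter +1.
Undoing it on zmfhsbm: shift back: z−1=y, m−1=l, f−1=e, h−1=g, s−1=r, b−1=a, m−1=l → ylegral; then reverse → largely.

largely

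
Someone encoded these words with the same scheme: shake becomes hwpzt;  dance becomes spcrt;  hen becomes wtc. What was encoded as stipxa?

This is a Caesar cipher with shift 15.
Decoding stipxa: s−15=d, t−15=e, i−15=t, p−15=a, x−15=i, a−15=l.

detail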